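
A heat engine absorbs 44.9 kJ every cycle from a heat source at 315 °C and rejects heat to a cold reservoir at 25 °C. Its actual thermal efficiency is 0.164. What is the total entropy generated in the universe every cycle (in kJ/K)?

T_H = 315 °C → 315 + 273.15 = 588.15 K.
T_C = 25 °C → 25 + 273.15 = 298.15 K.
W = η·Q_H = 0.164 × 44.9 = 7.364 kJ, so Q_C = Q_H − W = 37.54 kJ.
The hot reservoir loses entropy Q_H/T_H = 44.9/588.15 = 0.07634 kJ/K; the cold reservoir gains Q_C/T_C = 37.54/298.15 = 0.1259 kJ/K.
ΔS_univ = −Q_H/T_H + Q_C/T_C = 0.0496 kJ/K (> 0, since η = 0.164 < η_Carnot = 0.493).

ΔS_univ ≈ 0.0496 kJ/K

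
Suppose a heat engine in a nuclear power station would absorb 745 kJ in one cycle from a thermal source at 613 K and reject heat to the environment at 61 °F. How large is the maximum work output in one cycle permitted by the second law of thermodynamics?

T_C = 61 °F → (61 − 32) × 5/9 = 16.11 °C = 289.26 K.
The upper bound on efficiency is η_max = 1 − T_C/T_H = 1 − 289.26/613.00 = 0.5281.
W_max = η_max · Q_H = 0.5281 × 745 = 393 kJ.

W_max ≈ 393 kJ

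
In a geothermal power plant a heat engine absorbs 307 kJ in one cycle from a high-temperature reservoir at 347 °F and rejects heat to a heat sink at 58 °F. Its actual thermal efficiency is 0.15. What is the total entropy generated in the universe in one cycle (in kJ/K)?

T_H = 347 °F → (347 − 32) × 5/9 = 175.00 °C = 448.15 K.
T_C = 58 °F → (58 − 32) × 5/9 = 14.44 °C = 287.59 K.
W = η·Q_H = 0.15 × 307 = 46.05 kJ, so Q_C = Q_H − W = 260.9 kJ.
The hot reservoir loses entropy Q_H/T_H = 307/448.15 = 0.6850 kJ/K; the cold reservoir gains Q_C/T_C = 260.9/287.59 = 0.9074 kJ/K.
ΔS_univ = −Q_H/T_H + Q_C/T_C = 0.222 kJ/K (> 0, since η = 0.15 < η_Carnot = 0.358).

ΔS_univ ≈ 0.222 kJ/K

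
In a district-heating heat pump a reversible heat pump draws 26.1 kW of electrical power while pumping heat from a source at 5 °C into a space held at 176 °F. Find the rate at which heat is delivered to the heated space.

T_H = 176 °F → (176 − 32) × 5/9 = 80.00 °C = 353.15 K.
T_C = 5 °C → 5 + 273.15 = 278.15 K.
Reversible heating COP: COP_HP = T_H/(T_H − T_C) = 353.15/75.00 = 4.7087.
Q_H = COP_HP · W = 4.7087 × 26.1 = 123 kW.

Q̇_H ≈ 123 kW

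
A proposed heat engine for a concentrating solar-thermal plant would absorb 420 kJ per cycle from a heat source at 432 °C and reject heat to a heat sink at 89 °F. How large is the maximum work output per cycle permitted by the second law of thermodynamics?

W_max ≈ 238 kJ

T_H = 432 °C → 432 + 273.15 = 705.15 K.
T_C = 89 °F → (89 − 32) × 5/9 = 31.67 °C = 304.82 K.
By the Carnot theorem, η_max = 1 − T_C/T_H = 1 − 304.82/705.15 = 0.5677.
W_max = η_max · Q_H = 0.5677 × 420 = 238 kJ.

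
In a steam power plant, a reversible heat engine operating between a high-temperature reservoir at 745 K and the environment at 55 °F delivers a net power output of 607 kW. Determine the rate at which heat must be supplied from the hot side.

Q̇_H ≈ 985 kW

T_C = 55 °F → (55 − 32) × 5/9 = 12.78 °C = 285.93 K.
Since the cycle is reversible, η = 1 − T_C/T_H = 1 − 285.93/745.00 = 0.6162.
Q_H = W/η = 607/0.6162 = 985 kW.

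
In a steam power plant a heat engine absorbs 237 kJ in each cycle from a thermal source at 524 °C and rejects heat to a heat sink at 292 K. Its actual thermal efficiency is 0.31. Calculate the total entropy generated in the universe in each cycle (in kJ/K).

ΔS_univ ≈ 0.2627 kJ/K

T_H = 524 °C → 524 + 273.15 = 797.15 K.
W = η·Q_H = 0.31 × 237 = 73.47 kJ, so Q_C = Q_H − W = 163.5 kJ.
Reservoir entropy changes: ΔS_H = −Q_H/T_H = −237/797.15 = -0.2973 kJ/K and ΔS_C = +Q_C/T_C = 163.5/292.00 = 0.5600 kJ/K.
ΔS_univ = −Q_H/T_H + Q_C/T_C = 0.2627 kJ/K (> 0, since η = 0.31 < η_Carnot = 0.634).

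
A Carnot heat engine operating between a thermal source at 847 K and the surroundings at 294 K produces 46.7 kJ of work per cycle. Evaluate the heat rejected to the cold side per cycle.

Q_C ≈ 24.8 kJ

Since the cycle is reversible, η = 1 − T_C/T_H = 1 − 294.00/847.00 = 0.6529.
Since Q_C/Q_H = T_C/T_H and Q_H = W/η, Q_C = W·T_C/(T_H − T_C) = 46.7 × 294.00/553.00 = 24.8 kJ.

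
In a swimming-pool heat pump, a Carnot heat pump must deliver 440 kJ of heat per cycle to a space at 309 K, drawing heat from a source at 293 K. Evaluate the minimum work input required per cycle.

For a reversible heat pump, COP_HP = T_H/(T_H − T_C) = 309.00/16.00 = 19.3125.
W = Q_H/COP_HP = 440/19.3125 = 22.8 kJ.

W_in ≈ 22.8 kJ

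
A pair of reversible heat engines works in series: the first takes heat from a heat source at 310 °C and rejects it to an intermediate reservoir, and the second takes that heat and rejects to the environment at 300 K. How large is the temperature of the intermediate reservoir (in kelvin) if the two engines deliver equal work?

T_m ≈ 441.6 K

T_H = 310 °C → 310 + 273.15 = 583.15 K.
For reversible stages Q_m = Q_H·(T_m/T_H). Setting W₁ = Q_H(1 − T_m/T_H) equal to W₂ = Q_m(1 − T_C/T_m) = Q_H·(T_m − T_C)/T_H gives T_H − T_m = T_m − T_C, so T_m = (T_H + T_C)/2 = (583.15 + 300.00)/2 = 441.6 K.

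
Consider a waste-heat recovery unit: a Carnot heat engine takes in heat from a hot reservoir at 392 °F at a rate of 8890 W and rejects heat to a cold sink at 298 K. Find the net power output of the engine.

Ẇ ≈ 3290 W

T_H = 392 °F → (392 − 32) × 5/9 = 200.00 °C = 473.15 K.
Since the cycle is reversible, η = 1 − T_C/T_H = 1 − 298.00/473.15 = 0.3702.
W = η·Q_H = 0.3702 × 8890 = 3290 W.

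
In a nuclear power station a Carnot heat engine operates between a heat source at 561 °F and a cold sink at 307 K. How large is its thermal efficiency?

T_H = 561 °F → (561 − 32) × 5/9 = 293.89 °C = 567.04 K.
For a reversible engine, η = 1 − T_C/T_H = 1 − 307.00/567.04 = 0.459.

η ≈ 0.459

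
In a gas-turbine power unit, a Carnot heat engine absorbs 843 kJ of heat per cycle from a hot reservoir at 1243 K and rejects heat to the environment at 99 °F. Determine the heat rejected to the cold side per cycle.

T_C = 99 °F → (99 − 32) × 5/9 = 37.22 °C = 310.37 K.
For a reversible engine, η = 1 − T_C/T_H = 1 − 310.37/1243.00 = 0.7503.
For a reversible cycle Q_C/Q_H = T_C/T_H, so Q_C = 843 × 310.37/1243.00 = 210.5 kJ.

Q_C ≈ 210.5 kJ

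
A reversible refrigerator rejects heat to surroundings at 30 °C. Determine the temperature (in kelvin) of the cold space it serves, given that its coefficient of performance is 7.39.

T_C ≈ 267 K

T_H = 30 °C → 30 + 273.15 = 303.15 K.
COP_R = T_C/(T_H − T_C) ⇒ T_C = T_H·COP_R/(1 + COP_R) = 303.15 × 7.39/(1 + 7.39) = 267 K.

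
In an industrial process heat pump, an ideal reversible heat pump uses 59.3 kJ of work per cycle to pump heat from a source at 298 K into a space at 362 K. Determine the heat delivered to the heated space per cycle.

Q_H ≈ 335.4 kJ

COP_HP = T_H/(T_H − T_C) = 362.00/64.00 = 5.6562.
Q_H = COP_HP · W = 5.6562 × 59.3 = 335.4 kJ.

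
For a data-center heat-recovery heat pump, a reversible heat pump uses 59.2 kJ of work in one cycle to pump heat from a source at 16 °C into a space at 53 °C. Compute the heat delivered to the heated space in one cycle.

Q_H ≈ 521.8 kJ

T_H = 53 °C → 53 + 273.15 = 326.15 K.
T_C = 16 °C → 16 + 273.15 = 289.15 K.
The Carnot heat-pump COP is COP_HP = T_H/(T_H − T_C) = 326.15/37.00 = 8.8149.
Q_H = COP_HP · W = 8.8149 × 59.2 = 521.8 kJ.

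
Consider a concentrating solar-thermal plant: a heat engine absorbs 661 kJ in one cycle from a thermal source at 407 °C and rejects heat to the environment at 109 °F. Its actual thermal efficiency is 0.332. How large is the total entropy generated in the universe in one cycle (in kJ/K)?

ΔS_univ ≈ 0.4258 kJ/K

T_H = 407 °C → 407 + 273.15 = 680.15 K.
T_C = 109 °F → (109 − 32) × 5/9 = 42.78 °C = 315.93 K.
W = η·Q_H = 0.332 × 661 = 219.5 kJ, so Q_C = Q_H − W = 441.5 kJ.
Reservoir entropy changes: ΔS_H = −Q_H/T_H = −661/680.15 = -0.9718 kJ/K and ΔS_C = +Q_C/T_C = 441.5/315.93 = 1.398 kJ/K.
ΔS_univ = −Q_H/T_H + Q_C/T_C = 0.4258 kJ/K (> 0, since η = 0.332 < η_Carnot = 0.536).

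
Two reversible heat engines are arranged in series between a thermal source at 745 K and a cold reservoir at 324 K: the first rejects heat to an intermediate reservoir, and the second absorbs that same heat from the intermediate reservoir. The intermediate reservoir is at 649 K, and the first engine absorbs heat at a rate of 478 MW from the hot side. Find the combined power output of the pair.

Ẇ_total ≈ 270.1 MW

Two reversible stages in series are equivalent to a single Carnot engine between T_H and T_C, so η_total = 1 − T_C/T_H = 1 − 324.00/745.00 = 0.5651.
W_total = η_total · Q_H = 0.5651 × 478 = 270.1 MW.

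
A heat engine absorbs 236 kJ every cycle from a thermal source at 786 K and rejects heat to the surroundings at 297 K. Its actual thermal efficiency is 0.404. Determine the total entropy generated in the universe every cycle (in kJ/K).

ΔS_univ ≈ 0.173 kJ/K

W = η·Q_H = 0.404 × 236 = 95.34 kJ, so Q_C = Q_H − W = 140.7 kJ.
Reservoir entropy changes: ΔS_H = −Q_H/T_H = −236/786.00 = -0.3003 kJ/K and ΔS_C = +Q_C/T_C = 140.7/297.00 = 0.4736 kJ/K.
ΔS_univ = −Q_H/T_H + Q_C/T_C = 0.173 kJ/K (> 0, since η = 0.404 < η_Carnot = 0.622).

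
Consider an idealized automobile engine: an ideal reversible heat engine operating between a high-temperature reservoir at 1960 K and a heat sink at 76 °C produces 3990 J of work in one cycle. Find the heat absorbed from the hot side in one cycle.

Q_H ≈ 4850 J

T_C = 76 °C → 76 + 273.15 = 349.15 K.
Carnot efficiency: η = 1 − T_C/T_H = 1 − 349.15/1960.00 = 0.8219.
Q_H = W/η = 3990/0.8219 = 4850 J.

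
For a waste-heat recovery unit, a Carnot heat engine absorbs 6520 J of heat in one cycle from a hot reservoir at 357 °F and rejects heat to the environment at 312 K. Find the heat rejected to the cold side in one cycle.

Q_C ≈ 4480 J

T_H = 357 °F → (357 − 32) × 5/9 = 180.56 °C = 453.71 K.
Carnot efficiency: η = 1 − T_C/T_H = 1 − 312.00/453.71 = 0.3123.
For a reversible cycle Q_C/Q_H = T_C/T_H, so Q_C = 6520 × 312.00/453.71 = 4480 J.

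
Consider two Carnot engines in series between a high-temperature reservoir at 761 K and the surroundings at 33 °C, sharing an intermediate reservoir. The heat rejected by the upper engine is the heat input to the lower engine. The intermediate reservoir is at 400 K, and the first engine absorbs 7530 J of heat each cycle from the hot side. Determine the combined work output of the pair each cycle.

T_C = 33 °C → 33 + 273.15 = 306.15 K.
Two reversible stages in series are equivalent to a single Carnot engine between T_H and T_C, so η_total = 1 − T_C/T_H = 1 − 306.15/761.00 = 0.5977.
W_total = η_total · Q_H = 0.5977 × 7530 = 4500 J.

W_total ≈ 4500 J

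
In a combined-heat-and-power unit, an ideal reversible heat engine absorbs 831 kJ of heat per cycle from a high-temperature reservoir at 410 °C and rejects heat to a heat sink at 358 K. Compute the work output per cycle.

W ≈ 396 kJ

T_H = 410 °C → 410 + 273.15 = 683.15 K.
Carnot efficiency: η = 1 − T_C/T_H = 1 − 358.00/683.15 = 0.4760.
W = η·Q_H = 0.4760 × 831 = 396 kJ.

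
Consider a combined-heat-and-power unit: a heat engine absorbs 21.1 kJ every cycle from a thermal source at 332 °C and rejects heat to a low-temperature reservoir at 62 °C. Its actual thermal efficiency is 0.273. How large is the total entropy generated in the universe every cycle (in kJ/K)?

T_H = 332 °C → 332 + 273.15 = 605.15 K.
T_C = 62 °C → 62 + 273.15 = 335.15 K.
W = η·Q_H = 0.273 × 21.1 = 5.760 kJ, so Q_C = Q_H − W = 15.34 kJ.
Entropy balance on the reservoirs: −Q_H/T_H = -0.03487 kJ/K, +Q_C/T_C = 0.04577 kJ/K.
ΔS_univ = −Q_H/T_H + Q_C/T_C = 0.0109 kJ/K (> 0, since η = 0.273 < η_Carnot = 0.446).

ΔS_univ ≈ 0.0109 kJ/K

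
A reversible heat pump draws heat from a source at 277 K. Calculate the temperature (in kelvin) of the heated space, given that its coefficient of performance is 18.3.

T_H ≈ 293 K

COP_HP = T_H/(T_H − T_C) ⇒ T_H = T_C·COP_HP/(COP_HP − 1) = 277.00 × 18.3/(18.3 − 1) = 293 K.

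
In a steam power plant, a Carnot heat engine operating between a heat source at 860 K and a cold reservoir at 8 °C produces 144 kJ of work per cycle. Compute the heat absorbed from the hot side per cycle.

T_C = 8 °C → 8 + 273.15 = 281.15 K.
For a reversible engine, η = 1 − T_C/T_H = 1 − 281.15/860.00 = 0.6731.
Q_H = W/η = 144/0.6731 = 214 kJ.

Q_H ≈ 214 kJ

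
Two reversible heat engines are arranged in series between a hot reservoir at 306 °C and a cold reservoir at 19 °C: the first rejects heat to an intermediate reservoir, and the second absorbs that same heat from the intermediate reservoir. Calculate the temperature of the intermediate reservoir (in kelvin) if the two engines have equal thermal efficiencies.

T_m ≈ 411 K

T_H = 306 °C → 306 + 273.15 = 579.15 K.
T_C = 19 °C → 19 + 273.15 = 292.15 K.
Equal efficiencies require 1 − T_m/T_H = 1 − T_C/T_m, i.e. T_m/T_H = T_C/T_m, so T_m = √(T_H·T_C) = √(579.15 × 292.15) = 411 K.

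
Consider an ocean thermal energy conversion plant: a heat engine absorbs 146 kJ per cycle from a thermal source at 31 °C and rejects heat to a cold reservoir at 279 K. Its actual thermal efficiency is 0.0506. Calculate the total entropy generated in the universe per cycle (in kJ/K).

T_H = 31 °C → 31 + 273.15 = 304.15 K.
W = η·Q_H = 0.0506 × 146 = 7.388 kJ, so Q_C = Q_H − W = 138.6 kJ.
Reservoir entropy changes: ΔS_H = −Q_H/T_H = −146/304.15 = -0.4800 kJ/K and ΔS_C = +Q_C/T_C = 138.6/279.00 = 0.4968 kJ/K.
ΔS_univ = −Q_H/T_H + Q_C/T_C = 0.0168 kJ/K (> 0, since η = 0.0506 < η_Carnot = 0.083).

ΔS_univ ≈ 0.0168 kJ/K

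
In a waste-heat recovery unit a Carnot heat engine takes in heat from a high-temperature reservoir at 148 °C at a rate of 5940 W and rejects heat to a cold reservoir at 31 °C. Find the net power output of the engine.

Ẇ ≈ 1650 W

T_H = 148 °C → 148 + 273.15 = 421.15 K.
T_C = 31 °C → 31 + 273.15 = 304.15 K.
Since the cycle is reversible, η = 1 − T_C/T_H = 1 − 304.15/421.15 = 0.2778.
W = η·Q_H = 0.2778 × 5940 = 1650 W.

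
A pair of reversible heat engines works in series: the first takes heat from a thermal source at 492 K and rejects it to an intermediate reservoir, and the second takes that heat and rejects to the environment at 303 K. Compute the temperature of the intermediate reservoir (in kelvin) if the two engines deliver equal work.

T_m ≈ 398 K

For reversible stages Q_m = Q_H·(T_m/T_H). Setting W₁ = Q_H(1 − T_m/T_H) equal to W₂ = Q_m(1 − T_C/T_m) = Q_H·(T_m − T_C)/T_H gives T_H − T_m = T_m − T_C, so T_m = (T_H + T_C)/2 = (492.00 + 303.00)/2 = 398 K.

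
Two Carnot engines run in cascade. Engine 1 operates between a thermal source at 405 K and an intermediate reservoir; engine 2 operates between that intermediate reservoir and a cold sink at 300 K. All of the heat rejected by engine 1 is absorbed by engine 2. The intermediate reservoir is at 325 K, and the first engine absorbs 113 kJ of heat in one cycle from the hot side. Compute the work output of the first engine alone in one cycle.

W₁ ≈ 22.32 kJ

First-stage efficiency η₁ = 1 − T_m/T_H = 1 − 325.00/405.00 = 0.1975.
W₁ = η₁·Q_H = 0.1975 × 113 = 22.32 kJ.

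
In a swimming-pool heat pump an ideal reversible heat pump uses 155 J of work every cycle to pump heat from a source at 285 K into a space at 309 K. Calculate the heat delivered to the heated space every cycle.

Q_H ≈ 2000 J

Reversible heating COP: COP_HP = T_H/(T_H − T_C) = 309.00/24.00 = 12.8750.
Q_H = COP_HP · W = 12.8750 × 155 = 2000 J.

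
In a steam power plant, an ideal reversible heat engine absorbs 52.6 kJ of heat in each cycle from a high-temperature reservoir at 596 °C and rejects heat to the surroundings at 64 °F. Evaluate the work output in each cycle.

W ≈ 35.0 kJ

T_H = 596 °C → 596 + 273.15 = 869.15 K.
T_C = 64 °F → (64 − 32) × 5/9 = 17.78 °C = 290.93 K.
For a reversible engine, η = 1 − T_C/T_H = 1 − 290.93/869.15 = 0.6653.
W = η·Q_H = 0.6653 × 52.6 = 35.0 kJ.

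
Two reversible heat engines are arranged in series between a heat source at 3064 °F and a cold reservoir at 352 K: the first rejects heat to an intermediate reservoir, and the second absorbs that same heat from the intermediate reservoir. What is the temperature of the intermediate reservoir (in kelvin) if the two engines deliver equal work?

T_m ≈ 1150 K

T_H = 3064 °F → (3064 − 32) × 5/9 = 1684.44 °C = 1957.59 K.
For reversible stages Q_m = Q_H·(T_m/T_H). Setting W₁ = Q_H(1 − T_m/T_H) equal to W₂ = Q_m(1 − T_C/T_m) = Q_H·(T_m − T_C)/T_H gives T_H − T_m = T_m − T_C, so T_m = (T_H + T_C)/2 = (1957.59 + 352.00)/2 = 1150 K.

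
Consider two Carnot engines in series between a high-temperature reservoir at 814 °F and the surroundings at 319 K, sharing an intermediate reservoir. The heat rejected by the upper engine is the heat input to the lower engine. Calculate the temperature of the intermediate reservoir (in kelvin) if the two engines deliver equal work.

T_m ≈ 513 K

T_H = 814 °F → (814 − 32) × 5/9 = 434.44 °C = 707.59 K.
For reversible stages Q_m = Q_H·(T_m/T_H). Setting W₁ = Q_H(1 − T_m/T_H) equal to W₂ = Q_m(1 − T_C/T_m) = Q_H·(T_m − T_C)/T_H gives T_H − T_m = T_m − T_C, so T_m = (T_H + T_C)/2 = (707.59 + 319.00)/2 = 513 K.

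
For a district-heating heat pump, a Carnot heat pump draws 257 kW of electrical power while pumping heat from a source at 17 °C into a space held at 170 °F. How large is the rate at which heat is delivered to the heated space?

Q̇_H ≈ 1507 kW

T_H = 170 °F → (170 − 32) × 5/9 = 76.67 °C = 349.82 K.
T_C = 17 °C → 17 + 273.15 = 290.15 K.
Reversible heating COP: COP_HP = T_H/(T_H − T_C) = 349.82/59.67 = 5.8628.
Q_H = COP_HP · W = 5.8628 × 257 = 1507 kW.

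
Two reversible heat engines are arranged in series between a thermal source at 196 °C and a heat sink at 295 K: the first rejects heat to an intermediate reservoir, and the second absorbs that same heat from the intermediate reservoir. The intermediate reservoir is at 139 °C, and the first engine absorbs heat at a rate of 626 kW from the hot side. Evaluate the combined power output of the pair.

Ẇ_total ≈ 232 kW

T_H = 196 °C → 196 + 273.15 = 469.15 K.
Two reversible stages in series are equivalent to a single Carnot engine between T_H and T_C, so η_total = 1 − T_C/T_H = 1 − 295.00/469.15 = 0.3712.
W_total = η_total · Q_H = 0.3712 × 626 = 232 kW.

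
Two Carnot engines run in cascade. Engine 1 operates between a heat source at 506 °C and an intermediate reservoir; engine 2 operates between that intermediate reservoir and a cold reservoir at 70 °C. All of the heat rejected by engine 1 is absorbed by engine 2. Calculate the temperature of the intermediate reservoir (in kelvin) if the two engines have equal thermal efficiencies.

T_m ≈ 517.1 K

T_H = 506 °C → 506 + 273.15 = 779.15 K.
T_C = 70 °C → 70 + 273.15 = 343.15 K.
Equal efficiencies require 1 − T_m/T_H = 1 − T_C/T_m, i.e. T_m/T_H = T_C/T_m, so T_m = √(T_H·T_C) = √(779.15 × 343.15) = 517.1 K.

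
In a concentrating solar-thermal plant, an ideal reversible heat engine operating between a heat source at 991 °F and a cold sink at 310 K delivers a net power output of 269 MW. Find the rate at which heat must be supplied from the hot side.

Q̇_H ≈ 437 MW

T_H = 991 °F → (991 − 32) × 5/9 = 532.78 °C = 805.93 K.
Since the cycle is reversible, η = 1 − T_C/T_H = 1 − 310.00/805.93 = 0.6154.
Q_H = W/η = 269/0.6154 = 437 MW.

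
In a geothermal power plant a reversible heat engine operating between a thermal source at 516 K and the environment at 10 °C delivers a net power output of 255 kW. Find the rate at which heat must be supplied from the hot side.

Q̇_H ≈ 565 kW

T_C = 10 °C → 10 + 273.15 = 283.15 K.
Carnot efficiency: η = 1 − T_C/T_H = 1 − 283.15/516.00 = 0.4513.
Q_H = W/η = 255/0.4513 = 565 kW.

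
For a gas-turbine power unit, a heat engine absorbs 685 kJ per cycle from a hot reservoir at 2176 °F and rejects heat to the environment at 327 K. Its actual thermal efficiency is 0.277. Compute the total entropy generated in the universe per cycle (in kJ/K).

ΔS_univ ≈ 1.047 kJ/K

T_H = 2176 °F → (2176 − 32) × 5/9 = 1191.11 °C = 1464.26 K.
W = η·Q_H = 0.277 × 685 = 189.7 kJ, so Q_C = Q_H − W = 495.3 kJ.
The hot reservoir loses entropy Q_H/T_H = 685/1464.26 = 0.4678 kJ/K; the cold reservoir gains Q_C/T_C = 495.3/327.00 = 1.515 kJ/K.
ΔS_univ = −Q_H/T_H + Q_C/T_C = 1.047 kJ/K (> 0, since η = 0.277 < η_Carnot = 0.777).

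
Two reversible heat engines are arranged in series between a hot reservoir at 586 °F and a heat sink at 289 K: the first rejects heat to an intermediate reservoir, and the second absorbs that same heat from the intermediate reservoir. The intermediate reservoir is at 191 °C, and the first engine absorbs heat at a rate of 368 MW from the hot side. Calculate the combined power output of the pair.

Ẇ_total ≈ 184.9 MW

T_H = 586 °F → (586 − 32) × 5/9 = 307.78 °C = 580.93 K.
Two reversible stages in series are equivalent to a single Carnot engine between T_H and T_C, so η_total = 1 − T_C/T_H = 1 − 289.00/580.93 = 0.5025.
W_total = η_total · Q_H = 0.5025 × 368 = 184.9 MW.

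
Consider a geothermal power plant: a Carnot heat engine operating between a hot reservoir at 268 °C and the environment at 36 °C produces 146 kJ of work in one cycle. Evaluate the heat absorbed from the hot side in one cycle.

Q_H ≈ 340.6 kJ

T_H = 268 °C → 268 + 273.15 = 541.15 K.
T_C = 36 °C → 36 + 273.15 = 309.15 K.
Since the cycle is reversible, η = 1 − T_C/T_H = 1 − 309.15/541.15 = 0.4287.
Q_H = W/η = 146/0.4287 = 340.6 kJ.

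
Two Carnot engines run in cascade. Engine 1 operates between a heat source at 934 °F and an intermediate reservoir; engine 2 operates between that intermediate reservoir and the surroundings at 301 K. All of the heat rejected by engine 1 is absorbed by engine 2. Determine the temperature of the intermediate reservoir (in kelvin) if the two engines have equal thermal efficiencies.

T_m ≈ 483 K

T_H = 934 °F → (934 − 32) × 5/9 = 501.11 °C = 774.26 K.
Equal efficiencies require 1 − T_m/T_H = 1 − T_C/T_m, i.e. T_m/T_H = T_C/T_m, so T_m = √(T_H·T_C) = √(774.26 × 301.00) = 483 K.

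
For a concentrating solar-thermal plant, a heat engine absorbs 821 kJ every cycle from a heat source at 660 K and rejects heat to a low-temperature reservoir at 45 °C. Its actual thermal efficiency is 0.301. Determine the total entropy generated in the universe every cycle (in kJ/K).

T_C = 45 °C → 45 + 273.15 = 318.15 K.
W = η·Q_H = 0.301 × 821 = 247.1 kJ, so Q_C = Q_H − W = 573.9 kJ.
Reservoir entropy changes: ΔS_H = −Q_H/T_H = −821/660.00 = -1.244 kJ/K and ΔS_C = +Q_C/T_C = 573.9/318.15 = 1.804 kJ/K.
ΔS_univ = −Q_H/T_H + Q_C/T_C = 0.5599 kJ/K (> 0, since η = 0.301 < η_Carnot = 0.518).

ΔS_univ ≈ 0.5599 kJ/K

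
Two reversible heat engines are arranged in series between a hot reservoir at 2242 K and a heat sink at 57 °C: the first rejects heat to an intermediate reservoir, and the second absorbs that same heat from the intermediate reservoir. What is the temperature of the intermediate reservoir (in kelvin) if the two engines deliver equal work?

T_m ≈ 1290 K

T_C = 57 °C → 57 + 273.15 = 330.15 K.
For reversible stages Q_m = Q_H·(T_m/T_H). Setting W₁ = Q_H(1 − T_m/T_H) equal to W₂ = Q_m(1 − T_C/T_m) = Q_H·(T_m − T_C)/T_H gives T_H − T_m = T_m − T_C, so T_m = (T_H + T_C)/2 = (2242.00 + 330.15)/2 = 1290 K.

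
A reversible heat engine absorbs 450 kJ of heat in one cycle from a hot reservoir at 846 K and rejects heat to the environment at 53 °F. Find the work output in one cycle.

T_C = 53 °F → (53 − 32) × 5/9 = 11.67 °C = 284.82 K.
The Carnot efficiency is η = 1 − T_C/T_H = 1 − 284.82/846.00 = 0.6633.
W = η·Q_H = 0.6633 × 450 = 298.5 kJ.

W ≈ 298.5 kJ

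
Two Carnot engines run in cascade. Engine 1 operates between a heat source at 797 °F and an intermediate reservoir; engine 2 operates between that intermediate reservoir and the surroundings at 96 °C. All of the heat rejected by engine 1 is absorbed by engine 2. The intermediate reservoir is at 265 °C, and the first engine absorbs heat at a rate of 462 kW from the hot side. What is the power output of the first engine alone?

T_H = 797 °F → (797 − 32) × 5/9 = 425.00 °C = 698.15 K.
T_C = 96 °C → 96 + 273.15 = 369.15 K.
T_m = 265 °C → 265 + 273.15 = 538.15 K.
First-stage efficiency η₁ = 1 − T_m/T_H = 1 − 538.15/698.15 = 0.2292.
W₁ = η₁·Q_H = 0.2292 × 462 = 106 kW.

Ẇ₁ ≈ 106 kW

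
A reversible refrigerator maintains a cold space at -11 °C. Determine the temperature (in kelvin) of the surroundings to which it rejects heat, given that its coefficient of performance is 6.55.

T_H ≈ 302 K

T_C = -11 °C → -11 + 273.15 = 262.15 K.
COP_R = T_C/(T_H − T_C) ⇒ T_H = T_C·(1 + 1/COP_R) = 262.15 × (1 + 1/6.55) = 302 K.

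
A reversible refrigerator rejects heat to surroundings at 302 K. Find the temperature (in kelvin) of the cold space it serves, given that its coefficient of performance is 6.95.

COP_R = T_C/(T_H − T_C) ⇒ T_C = T_H·COP_R/(1 + COP_R) = 302.00 × 6.95/(1 + 6.95) = 264 K.

T_C ≈ 264 K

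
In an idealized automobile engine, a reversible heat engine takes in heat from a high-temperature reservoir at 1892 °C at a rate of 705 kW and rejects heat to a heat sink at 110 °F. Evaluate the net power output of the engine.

T_H = 1892 °C → 1892 + 273.15 = 2165.15 K.
T_C = 110 °F → (110 − 32) × 5/9 = 43.33 °C = 316.48 K.
η_rev = 1 − T_C/T_H = 1 − 316.48/2165.15 = 0.8538.
W = η·Q_H = 0.8538 × 705 = 602 kW.

Ẇ ≈ 602 kW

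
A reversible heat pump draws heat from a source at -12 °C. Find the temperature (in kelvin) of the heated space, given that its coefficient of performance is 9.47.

T_C = -12 °C → -12 + 273.15 = 261.15 K.
COP_HP = T_H/(T_H − T_C) ⇒ T_H = T_C·COP_HP/(COP_HP − 1) = 261.15 × 9.47/(9.47 − 1) = 292.0 K.

T_H ≈ 292.0 K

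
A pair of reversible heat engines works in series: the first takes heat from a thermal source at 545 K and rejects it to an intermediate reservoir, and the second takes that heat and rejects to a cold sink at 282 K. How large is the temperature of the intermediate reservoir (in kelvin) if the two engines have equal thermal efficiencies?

Equal efficiencies require 1 − T_m/T_H = 1 − T_C/T_m, i.e. T_m/T_H = T_C/T_m, so T_m = √(T_H·T_C) = √(545.00 × 282.00) = 392 K.

T_m ≈ 392 K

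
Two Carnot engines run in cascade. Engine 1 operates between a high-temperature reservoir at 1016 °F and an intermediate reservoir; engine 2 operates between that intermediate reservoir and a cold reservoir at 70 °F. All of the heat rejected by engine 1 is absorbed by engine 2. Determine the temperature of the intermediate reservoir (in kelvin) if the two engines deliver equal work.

T_m ≈ 557.0 K

T_H = 1016 °F → (1016 − 32) × 5/9 = 546.67 °C = 819.82 K.
T_C = 70 °F → (70 − 32) × 5/9 = 21.11 °C = 294.26 K.
For reversible stages Q_m = Q_H·(T_m/T_H). Setting W₁ = Q_H(1 − T_m/T_H) equal to W₂ = Q_m(1 − T_C/T_m) = Q_H·(T_m − T_C)/T_H gives T_H − T_m = T_m − T_C, so T_m = (T_H + T_C)/2 = (819.82 + 294.26)/2 = 557.0 K.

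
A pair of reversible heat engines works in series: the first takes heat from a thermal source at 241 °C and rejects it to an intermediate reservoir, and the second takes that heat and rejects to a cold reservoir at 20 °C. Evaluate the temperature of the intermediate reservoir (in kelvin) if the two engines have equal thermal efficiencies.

T_H = 241 °C → 241 + 273.15 = 514.15 K.
T_C = 20 °C → 20 + 273.15 = 293.15 K.
Equal efficiencies require 1 − T_m/T_H = 1 − T_C/T_m, i.e. T_m/T_H = T_C/T_m, so T_m = √(T_H·T_C) = √(514.15 × 293.15) = 388 K.

T_m ≈ 388 K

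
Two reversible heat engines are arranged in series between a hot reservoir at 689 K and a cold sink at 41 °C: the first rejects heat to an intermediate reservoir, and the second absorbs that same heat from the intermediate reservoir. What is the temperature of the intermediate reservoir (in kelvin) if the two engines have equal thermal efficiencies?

T_C = 41 °C → 41 + 273.15 = 314.15 K.
Equal efficiencies require 1 − T_m/T_H = 1 − T_C/T_m, i.e. T_m/T_H = T_C/T_m, so T_m = √(T_H·T_C) = √(689.00 × 314.15) = 465.2 K.

T_m ≈ 465.2 K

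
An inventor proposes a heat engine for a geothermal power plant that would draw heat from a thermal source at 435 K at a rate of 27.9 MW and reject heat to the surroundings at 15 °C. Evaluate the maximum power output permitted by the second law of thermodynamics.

Ẇ_max ≈ 9.42 MW

T_C = 15 °C → 15 + 273.15 = 288.15 K.
By the Carnot theorem, η_max = 1 − T_C/T_H = 1 − 288.15/435.00 = 0.3376.
W_max = η_max · Q_H = 0.3376 × 27.9 = 9.42 MW.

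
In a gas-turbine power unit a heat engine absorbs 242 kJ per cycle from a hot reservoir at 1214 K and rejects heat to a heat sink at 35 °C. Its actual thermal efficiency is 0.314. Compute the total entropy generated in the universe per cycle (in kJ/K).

ΔS_univ ≈ 0.339 kJ/K

T_C = 35 °C → 35 + 273.15 = 308.15 K.
W = η·Q_H = 0.314 × 242 = 75.99 kJ, so Q_C = Q_H − W = 166.0 kJ.
The hot reservoir loses entropy Q_H/T_H = 242/1214.00 = 0.1993 kJ/K; the cold reservoir gains Q_C/T_C = 166.0/308.15 = 0.5387 kJ/K.
ΔS_univ = −Q_H/T_H + Q_C/T_C = 0.339 kJ/K (> 0, since η = 0.314 < η_Carnot = 0.746).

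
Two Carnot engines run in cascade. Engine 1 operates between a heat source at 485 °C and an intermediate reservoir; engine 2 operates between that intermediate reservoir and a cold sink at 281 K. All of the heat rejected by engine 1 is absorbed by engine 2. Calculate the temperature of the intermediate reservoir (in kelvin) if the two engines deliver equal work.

T_H = 485 °C → 485 + 273.15 = 758.15 K.
For reversible stages Q_m = Q_H·(T_m/T_H). Setting W₁ = Q_H(1 − T_m/T_H) equal to W₂ = Q_m(1 − T_C/T_m) = Q_H·(T_m − T_C)/T_H gives T_H − T_m = T_m − T_C, so T_m = (T_H + T_C)/2 = (758.15 + 281.00)/2 = 520 K.

T_m ≈ 520 K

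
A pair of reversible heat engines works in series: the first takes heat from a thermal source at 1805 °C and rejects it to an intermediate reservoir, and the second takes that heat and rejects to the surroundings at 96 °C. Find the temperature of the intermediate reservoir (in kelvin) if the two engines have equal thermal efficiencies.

T_m ≈ 876 K

T_H = 1805 °C → 1805 + 273.15 = 2078.15 K.
T_C = 96 °C → 96 + 273.15 = 369.15 K.
Equal efficiencies require 1 − T_m/T_H = 1 − T_C/T_m, i.e. T_m/T_H = T_C/T_m, so T_m = √(T_H·T_C) = √(2078.15 × 369.15) = 876 K.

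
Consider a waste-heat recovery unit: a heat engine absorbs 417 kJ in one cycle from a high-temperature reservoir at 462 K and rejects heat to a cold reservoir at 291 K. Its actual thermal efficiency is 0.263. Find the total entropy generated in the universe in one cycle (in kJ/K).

W = η·Q_H = 0.263 × 417 = 109.7 kJ, so Q_C = Q_H − W = 307.3 kJ.
Reservoir entropy changes: ΔS_H = −Q_H/T_H = −417/462.00 = -0.9026 kJ/K and ΔS_C = +Q_C/T_C = 307.3/291.00 = 1.056 kJ/K.
ΔS_univ = −Q_H/T_H + Q_C/T_C = 0.154 kJ/K (> 0, since η = 0.263 < η_Carnot = 0.370).

ΔS_univ ≈ 0.154 kJ/K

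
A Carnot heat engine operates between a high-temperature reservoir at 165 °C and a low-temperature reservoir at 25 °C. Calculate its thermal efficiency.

η ≈ 0.320

T_H = 165 °C → 165 + 273.15 = 438.15 K.
T_C = 25 °C → 25 + 273.15 = 298.15 K.
Since the cycle is reversible, η = 1 − T_C/T_H = 1 − 298.15/438.15 = 0.320.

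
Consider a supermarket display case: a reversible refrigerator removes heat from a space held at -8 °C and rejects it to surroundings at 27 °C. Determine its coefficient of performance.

COP_R ≈ 7.576

T_H = 27 °C → 27 + 273.15 = 300.15 K.
T_C = -8 °C → -8 + 273.15 = 265.15 K.
Carnot COP: COP_R = T_C/(T_H − T_C) = 265.15/(300.15 − 265.15) = 7.576.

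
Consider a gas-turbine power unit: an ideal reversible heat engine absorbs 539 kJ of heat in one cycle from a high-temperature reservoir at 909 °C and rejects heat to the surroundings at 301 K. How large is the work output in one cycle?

T_H = 909 °C → 909 + 273.15 = 1182.15 K.
Since the cycle is reversible, η = 1 − T_C/T_H = 1 − 301.00/1182.15 = 0.7454.
W = η·Q_H = 0.7454 × 539 = 402 kJ.

W ≈ 402 kJ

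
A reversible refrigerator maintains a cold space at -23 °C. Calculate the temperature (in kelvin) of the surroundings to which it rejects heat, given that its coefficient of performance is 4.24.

T_C = -23 °C → -23 + 273.15 = 250.15 K.
COP_R = T_C/(T_H − T_C) ⇒ T_H = T_C·(1 + 1/COP_R) = 250.15 × (1 + 1/4.24) = 309.1 K.

T_H ≈ 309.1 K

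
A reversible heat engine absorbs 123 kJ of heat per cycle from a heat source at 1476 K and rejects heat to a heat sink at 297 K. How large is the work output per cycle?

W ≈ 98.2 kJ

Carnot efficiency: η = 1 − T_C/T_H = 1 − 297.00/1476.00 = 0.7988.
W = η·Q_H = 0.7988 × 123 = 98.2 kJ.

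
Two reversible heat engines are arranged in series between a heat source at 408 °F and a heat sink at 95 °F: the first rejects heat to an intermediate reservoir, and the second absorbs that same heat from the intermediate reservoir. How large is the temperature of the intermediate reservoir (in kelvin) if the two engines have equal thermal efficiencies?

T_m ≈ 385 K

T_H = 408 °F → (408 − 32) × 5/9 = 208.89 °C = 482.04 K.
T_C = 95 °F → (95 − 32) × 5/9 = 35.00 °C = 308.15 K.
Equal efficiencies require 1 − T_m/T_H = 1 − T_C/T_m, i.e. T_m/T_H = T_C/T_m, so T_m = √(T_H·T_C) = √(482.04 × 308.15) = 385 K.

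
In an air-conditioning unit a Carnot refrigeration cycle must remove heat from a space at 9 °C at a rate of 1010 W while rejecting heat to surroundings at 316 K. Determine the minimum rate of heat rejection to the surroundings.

T_C = 9 °C → 9 + 273.15 = 282.15 K.
For a reversible cycle Q_H/Q_C = T_H/T_C, so Q_H = Q_C·T_H/T_C = 1010 × 316.00/282.15 = 1130 W.

Q̇_H ≈ 1130 W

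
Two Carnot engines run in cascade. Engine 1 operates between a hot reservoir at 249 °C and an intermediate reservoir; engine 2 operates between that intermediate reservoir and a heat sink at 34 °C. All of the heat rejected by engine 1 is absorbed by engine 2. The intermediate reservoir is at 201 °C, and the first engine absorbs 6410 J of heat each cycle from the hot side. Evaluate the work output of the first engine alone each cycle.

W₁ ≈ 589 J

T_H = 249 °C → 249 + 273.15 = 522.15 K.
T_C = 34 °C → 34 + 273.15 = 307.15 K.
T_m = 201 °C → 201 + 273.15 = 474.15 K.
First-stage efficiency η₁ = 1 − T_m/T_H = 1 − 474.15/522.15 = 0.0919.
W₁ = η₁·Q_H = 0.0919 × 6410 = 589 J.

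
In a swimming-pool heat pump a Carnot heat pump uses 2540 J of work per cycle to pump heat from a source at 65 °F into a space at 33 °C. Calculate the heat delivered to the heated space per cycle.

Q_H ≈ 53000 J

T_H = 33 °C → 33 + 273.15 = 306.15 K.
T_C = 65 °F → (65 − 32) × 5/9 = 18.33 °C = 291.48 K.
For a reversible heat pump, COP_HP = T_H/(T_H − T_C) = 306.15/14.67 = 20.8739.
Q_H = COP_HP · W = 20.8739 × 2540 = 53000 J.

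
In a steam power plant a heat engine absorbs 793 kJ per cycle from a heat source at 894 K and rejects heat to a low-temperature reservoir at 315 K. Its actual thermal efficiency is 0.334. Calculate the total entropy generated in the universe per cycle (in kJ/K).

W = η·Q_H = 0.334 × 793 = 264.9 kJ, so Q_C = Q_H − W = 528.1 kJ.
The hot reservoir loses entropy Q_H/T_H = 793/894.00 = 0.8870 kJ/K; the cold reservoir gains Q_C/T_C = 528.1/315.00 = 1.677 kJ/K.
ΔS_univ = −Q_H/T_H + Q_C/T_C = 0.7896 kJ/K (> 0, since η = 0.334 < η_Carnot = 0.648).

ΔS_univ ≈ 0.7896 kJ/K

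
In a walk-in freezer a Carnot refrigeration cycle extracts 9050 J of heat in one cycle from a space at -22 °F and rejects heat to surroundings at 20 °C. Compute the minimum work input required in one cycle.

W_in ≈ 1860 J

T_H = 20 °C → 20 + 273.15 = 293.15 K.
T_C = -22 °F → (-22 − 32) × 5/9 = -30.00 °C = 243.15 K.
For a reversible refrigerator, COP_R = T_C/(T_H − T_C) = 243.15/50.00 = 4.8630.
W = Q_C/COP_R = 9050/4.8630 = 1860 J.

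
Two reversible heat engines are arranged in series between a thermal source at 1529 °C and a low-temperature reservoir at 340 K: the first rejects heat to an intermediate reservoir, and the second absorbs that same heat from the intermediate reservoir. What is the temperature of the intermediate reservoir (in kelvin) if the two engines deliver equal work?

T_H = 1529 °C → 1529 + 273.15 = 1802.15 K.
For reversible stages Q_m = Q_H·(T_m/T_H). Setting W₁ = Q_H(1 − T_m/T_H) equal to W₂ = Q_m(1 − T_C/T_m) = Q_H·(T_m − T_C)/T_H gives T_H − T_m = T_m − T_C, so T_m = (T_H + T_C)/2 = (1802.15 + 340.00)/2 = 1070 K.

T_m ≈ 1070 K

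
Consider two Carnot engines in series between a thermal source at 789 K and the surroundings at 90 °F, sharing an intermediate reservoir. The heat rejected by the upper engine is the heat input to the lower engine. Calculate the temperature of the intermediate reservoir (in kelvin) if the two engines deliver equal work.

T_m ≈ 547 K

T_C = 90 °F → (90 − 32) × 5/9 = 32.22 °C = 305.37 K.
For reversible stages Q_m = Q_H·(T_m/T_H). Setting W₁ = Q_H(1 − T_m/T_H) equal to W₂ = Q_m(1 − T_C/T_m) = Q_H·(T_m − T_C)/T_H gives T_H − T_m = T_m − T_C, so T_m = (T_H + T_C)/2 = (789.00 + 305.37)/2 = 547 K.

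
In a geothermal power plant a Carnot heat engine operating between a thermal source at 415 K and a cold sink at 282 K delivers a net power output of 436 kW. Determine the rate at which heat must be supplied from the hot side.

The Carnot efficiency is η = 1 − T_C/T_H = 1 − 282.00/415.00 = 0.3205.
Q_H = W/η = 436/0.3205 = 1360 kW.

Q̇_H ≈ 1360 kW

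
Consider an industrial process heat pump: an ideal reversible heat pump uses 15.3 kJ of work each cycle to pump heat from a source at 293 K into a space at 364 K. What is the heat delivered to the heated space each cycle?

Q_H ≈ 78.4 kJ

COP_HP = T_H/(T_H − T_C) = 364.00/71.00 = 5.1268.
Q_H = COP_HP · W = 5.1268 × 15.3 = 78.4 kJ.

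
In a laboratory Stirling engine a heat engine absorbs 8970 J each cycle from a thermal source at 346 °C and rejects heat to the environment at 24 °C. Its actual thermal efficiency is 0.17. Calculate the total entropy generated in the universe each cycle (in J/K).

T_H = 346 °C → 346 + 273.15 = 619.15 K.
T_C = 24 °C → 24 + 273.15 = 297.15 K.
W = η·Q_H = 0.17 × 8970 = 1525 J, so Q_C = Q_H − W = 7445 J.
Entropy balance on the reservoirs: −Q_H/T_H = -14.49 J/K, +Q_C/T_C = 25.06 J/K.
ΔS_univ = −Q_H/T_H + Q_C/T_C = 10.6 J/K (> 0, since η = 0.17 < η_Carnot = 0.520).

ΔS_univ ≈ 10.6 J/K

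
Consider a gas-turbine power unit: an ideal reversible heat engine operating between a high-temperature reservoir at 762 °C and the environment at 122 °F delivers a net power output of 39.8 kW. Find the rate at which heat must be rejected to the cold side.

Q̇_C ≈ 18.1 kW

T_H = 762 °C → 762 + 273.15 = 1035.15 K.
T_C = 122 °F → (122 − 32) × 5/9 = 50.00 °C = 323.15 K.
η_rev = 1 − T_C/T_H = 1 − 323.15/1035.15 = 0.6878.
Since Q_C/Q_H = T_C/T_H and Q_H = W/η, Q_C = W·T_C/(T_H − T_C) = 39.8 × 323.15/712.00 = 18.1 kW.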